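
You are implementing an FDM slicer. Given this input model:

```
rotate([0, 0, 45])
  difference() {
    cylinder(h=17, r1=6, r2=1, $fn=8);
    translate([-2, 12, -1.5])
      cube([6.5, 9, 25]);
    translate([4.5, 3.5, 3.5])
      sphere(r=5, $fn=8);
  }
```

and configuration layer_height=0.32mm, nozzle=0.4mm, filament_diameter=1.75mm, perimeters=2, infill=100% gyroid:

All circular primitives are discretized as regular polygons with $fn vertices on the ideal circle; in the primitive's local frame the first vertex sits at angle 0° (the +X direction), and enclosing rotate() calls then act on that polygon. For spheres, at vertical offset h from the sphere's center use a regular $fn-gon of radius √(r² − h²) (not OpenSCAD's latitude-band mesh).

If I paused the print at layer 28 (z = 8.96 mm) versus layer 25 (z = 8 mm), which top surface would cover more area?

Layer 28 (z = 8.96): the cone contributes a regular 8-gon of circumradius 3.365 (interpolated between r1=6 and r2=1 at t=0.527) (area = (8/2)·3.365²·sin(360°/8) = 32.02 mm²); the cube at (-2, 12) is present — its section is the full 6.5×9 rectangle (area 58.50 mm²); the sphere at (4.5, 3.5) is absent (|z−center|=5.460 > r=5); Subtracting the remaining from the first: starting from the cone (32.02 mm²), the 6.5×9 cube at (-2, 12) misses the remaining region (no effect) — area = 32.02 mm²; (rotated 45° about Z; rotation is an isometry so areas/perimeters/island counts are preserved). So its area = 32.02 mm². Layer 25 (z = 8): the cone: at t=0.471 of its height the radius interpolates to r₁+(r₂−r₁)t = 3.647, giving a regular 8-gon of that circumradius (area = (8/2)·3.647²·sin(360°/8) = 37.62 mm²); the cube at (-2, 12) (footprint 6.5×9) is included at this height (area 58.50 mm²); the r=5 sphere at (4.5, 3.5) contributes a regular 8-gon of circumradius √(5²−4.5²) = 2.179 (area = (8/2)·2.179²·sin(360°/8) = 13.44 mm²); After the difference (first − rest): starting from the cone (37.62 mm²), the 6.5×9 cube at (-2, 12) misses the remaining region (no effect); the r=5 sphere at (4.5, 3.5) misses the remaining region (no effect) — area = 37.62 mm²; (rotated 45° about Z; rotation is an isometry so areas/perimeters/island counts are preserved). So its area = 37.62 mm². Layer 25 is larger (37.62 vs 32.02 mm²).

layer 25 (z = 8 mm)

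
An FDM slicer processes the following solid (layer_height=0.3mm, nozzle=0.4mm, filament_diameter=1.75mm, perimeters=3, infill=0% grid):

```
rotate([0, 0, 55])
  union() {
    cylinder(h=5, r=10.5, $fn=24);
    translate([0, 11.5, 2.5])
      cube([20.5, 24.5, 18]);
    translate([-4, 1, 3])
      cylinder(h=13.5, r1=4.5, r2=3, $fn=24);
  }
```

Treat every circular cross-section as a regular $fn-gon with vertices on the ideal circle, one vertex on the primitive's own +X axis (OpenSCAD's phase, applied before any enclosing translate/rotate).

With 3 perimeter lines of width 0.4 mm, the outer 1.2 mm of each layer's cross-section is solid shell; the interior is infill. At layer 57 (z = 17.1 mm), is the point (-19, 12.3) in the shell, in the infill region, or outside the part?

outside

At z = 17.1 mm: the cylinder is absent (z outside [0, 5]); the cube at (0, 11.5) is present — its section is the full 20.5×24.5 rectangle; the cone at (-4, 1) does not reach this height (z outside [3, 16.5]); Combining (union): only the 20.5×24.5 cube at (0, 11.5) is present, so the union is just that shape — 1 connected region; (rotated 55° about Z; rotation is an isometry so areas/perimeters/island counts are preserved). Overall, the cross-section is a single solid region. Undo the 55° rotation: the query point maps to (-0.822, 22.619) in the un-rotated model frame. The nearest boundary edge runs (0.00, 36.00)→(0.00, 11.50); distance from the point to it = 0.82 mm. The point is not inside any of the regions above, so it lies outside the cross-section (0.82 mm from the nearest boundary).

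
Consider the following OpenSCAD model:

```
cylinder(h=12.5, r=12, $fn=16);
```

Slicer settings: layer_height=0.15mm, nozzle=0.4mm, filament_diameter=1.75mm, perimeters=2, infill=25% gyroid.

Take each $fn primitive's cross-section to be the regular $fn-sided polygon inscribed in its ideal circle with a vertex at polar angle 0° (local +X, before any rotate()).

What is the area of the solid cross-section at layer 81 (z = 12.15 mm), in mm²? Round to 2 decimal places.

At z = 12.15 mm: the r=12 cylinder contributes a regular 16-gon of circumradius 12 (area = (16/2)·12.000²·sin(360°/16) = 440.85 mm²). Overall, the cross-section is a single solid region. Net area = 440.85 mm².

440.85 mm²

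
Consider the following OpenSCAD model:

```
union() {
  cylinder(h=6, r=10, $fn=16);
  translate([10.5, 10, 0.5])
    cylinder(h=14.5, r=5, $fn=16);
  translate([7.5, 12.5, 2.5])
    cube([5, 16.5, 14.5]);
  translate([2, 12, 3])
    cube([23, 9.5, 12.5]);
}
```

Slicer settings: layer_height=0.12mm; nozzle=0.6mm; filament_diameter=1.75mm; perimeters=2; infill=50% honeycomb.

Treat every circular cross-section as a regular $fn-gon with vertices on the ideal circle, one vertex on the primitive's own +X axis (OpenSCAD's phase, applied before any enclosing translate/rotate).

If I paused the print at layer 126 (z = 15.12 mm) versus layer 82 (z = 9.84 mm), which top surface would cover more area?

layer 82 (z = 9.84 mm)

Layer 126 (z = 15.12): the cylinder does not reach this height (z outside [0, 6]); the cylinder at (10.5, 10) is not intersected at this z (z outside [0.5, 15]); the 5×16.5 cube at (7.5, 12.5) contributes its full rectangle (area 82.50 mm²); the 23×9.5 cube at (2, 12) contributes its full rectangle (area 218.50 mm²); Merging all regions: the regions partially overlap — summed areas 301.00 mm² minus the doubly-counted overlap 45.00 mm² gives 256.00 mm² — area = 256.00 mm². So its area = 256.00 mm². Layer 82 (z = 9.84): the cylinder is not intersected at this z (z outside [0, 6]); the cylinder at (10.5, 10): section is a regular 16-gon, circumradius r=5 (area = (16/2)·5.000²·sin(360°/16) = 76.54 mm²); the cube at (7.5, 12.5) is present — its section is the full 5×16.5 rectangle (area 82.50 mm²); the 23×9.5 cube at (2, 12) contributes its full rectangle (area 218.50 mm²); Combining (union): the regions partially overlap — summed areas 377.54 mm² minus the doubly-counted overlap 64.07 mm² gives 313.47 mm² — area = 313.47 mm². So its area = 313.47 mm². Layer 82 is larger (313.47 vs 256.00 mm²).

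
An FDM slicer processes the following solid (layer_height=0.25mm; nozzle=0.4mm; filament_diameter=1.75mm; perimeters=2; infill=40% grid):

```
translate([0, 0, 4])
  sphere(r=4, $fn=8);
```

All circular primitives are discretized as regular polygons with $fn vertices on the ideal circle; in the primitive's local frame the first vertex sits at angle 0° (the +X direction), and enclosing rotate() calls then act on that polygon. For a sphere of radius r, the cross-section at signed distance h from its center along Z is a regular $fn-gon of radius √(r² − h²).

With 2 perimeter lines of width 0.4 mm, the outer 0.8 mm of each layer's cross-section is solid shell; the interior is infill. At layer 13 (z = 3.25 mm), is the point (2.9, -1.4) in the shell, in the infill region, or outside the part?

shell

At z = 3.25 mm: the r=4 sphere slices to a regular 8-gon of circumradius 3.929 (√(r²−h²) with h=0.75 from center). Overall, the cross-section is a single solid region. The nearest boundary edge runs (2.78, -2.78)→(3.93, 0.00); distance from the point to it = 0.41 mm. The point is inside the cross-section, 0.41 mm from the nearest boundary — within the 0.8 mm shell band (2 × 0.4).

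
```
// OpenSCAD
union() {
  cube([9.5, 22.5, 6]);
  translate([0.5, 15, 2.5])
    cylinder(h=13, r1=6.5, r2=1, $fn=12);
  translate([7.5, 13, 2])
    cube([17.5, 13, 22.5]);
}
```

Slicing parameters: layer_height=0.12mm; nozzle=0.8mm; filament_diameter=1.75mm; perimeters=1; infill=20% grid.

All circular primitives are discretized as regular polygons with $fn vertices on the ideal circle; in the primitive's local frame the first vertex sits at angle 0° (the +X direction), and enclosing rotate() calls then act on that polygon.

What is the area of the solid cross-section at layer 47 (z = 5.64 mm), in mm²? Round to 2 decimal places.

457.26 mm²

At z = 5.64 mm: the 9.5×22.5 cube contributes its full rectangle (area 213.75 mm²); the cone at (0.5, 15): at t=0.242 of its height the radius interpolates to r₁+(r₂−r₁)t = 5.172, giving a regular 12-gon of that circumradius (area = (12/2)·5.172²·sin(360°/12) = 80.23 mm²); the 17.5×13 cube at (7.5, 13) contributes its full rectangle (area 227.50 mm²); Merging all regions: the regions partially overlap — summed areas 521.48 mm² minus the doubly-counted overlap 64.22 mm² gives 457.26 mm² — area = 457.26 mm². Overall, the cross-section is a single solid region. Net area = 457.26 mm².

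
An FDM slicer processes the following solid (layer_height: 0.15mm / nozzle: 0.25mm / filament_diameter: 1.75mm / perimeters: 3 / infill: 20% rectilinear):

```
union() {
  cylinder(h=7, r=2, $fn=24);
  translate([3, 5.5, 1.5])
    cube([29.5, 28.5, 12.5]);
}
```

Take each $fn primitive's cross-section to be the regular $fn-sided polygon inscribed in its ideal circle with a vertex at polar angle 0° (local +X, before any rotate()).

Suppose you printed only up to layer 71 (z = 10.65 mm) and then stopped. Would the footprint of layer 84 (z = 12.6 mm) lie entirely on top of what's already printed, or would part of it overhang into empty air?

entirely on top

Compare the two slices. At z = 10.65: the cylinder does not reach this height (z outside [0, 7]); the cube at (3, 5.5) is present — its section is the full 29.5×28.5 rectangle (area 840.75 mm²); Merging all regions: only the 29.5×28.5 cube at (3, 5.5) is present, so the union is just that shape — area = 840.75 mm². At z = 12.6: the cylinder does not reach this height (z outside [0, 7]); the 29.5×28.5 cube at (3, 5.5) contributes its full rectangle (area 840.75 mm²); Combining (union): only the 29.5×28.5 cube at (3, 5.5) is present, so the union is just that shape — area = 840.75 mm². Checking containment: the cross-section at z = 12.6 is a subset of the cross-section at z = 10.65.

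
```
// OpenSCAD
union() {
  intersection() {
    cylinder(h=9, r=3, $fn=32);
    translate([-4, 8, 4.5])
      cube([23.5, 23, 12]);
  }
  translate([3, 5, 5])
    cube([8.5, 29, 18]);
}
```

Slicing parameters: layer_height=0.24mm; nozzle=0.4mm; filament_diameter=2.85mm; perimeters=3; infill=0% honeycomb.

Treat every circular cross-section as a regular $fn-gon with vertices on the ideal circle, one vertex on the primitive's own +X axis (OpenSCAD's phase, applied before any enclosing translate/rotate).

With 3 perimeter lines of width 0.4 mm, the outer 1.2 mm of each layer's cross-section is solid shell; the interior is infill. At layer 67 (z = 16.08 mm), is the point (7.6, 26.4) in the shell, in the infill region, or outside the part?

infill

At z = 16.08 mm: the cylinder is not intersected at this z (z outside [0, 9]); the 23.5×23 cube at (-4, 8) contributes its full rectangle; Taking the intersection: at least one operand is absent at this height, so nothing remains; the cube at (3, 5) (footprint 8.5×29) is included at this height; Combining (union): only the 8.5×29 cube at (3, 5) is present, so the union is just that shape — 1 connected region. Overall, the cross-section is a single solid region. The nearest boundary edge runs (11.50, 5.00)→(11.50, 34.00); distance from the point to it = 3.90 mm. The point is inside the cross-section and 3.90 mm from the nearest boundary — more than the 1.2 mm shell width (3 × 0.4), so it's in the infill interior.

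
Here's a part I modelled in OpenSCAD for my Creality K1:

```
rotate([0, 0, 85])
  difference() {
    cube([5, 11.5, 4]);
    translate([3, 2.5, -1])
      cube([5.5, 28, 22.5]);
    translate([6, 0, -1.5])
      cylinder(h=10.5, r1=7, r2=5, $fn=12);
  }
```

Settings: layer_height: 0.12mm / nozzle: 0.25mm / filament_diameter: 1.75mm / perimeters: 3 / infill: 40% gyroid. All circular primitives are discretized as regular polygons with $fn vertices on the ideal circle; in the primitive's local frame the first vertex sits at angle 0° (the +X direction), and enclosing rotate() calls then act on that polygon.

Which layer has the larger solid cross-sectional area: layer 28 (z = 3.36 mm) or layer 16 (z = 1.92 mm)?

layer 28 (z = 3.36 mm)

Layer 28 (z = 3.36): the 5×11.5 cube contributes its full rectangle (area 57.50 mm²); the cube at (3, 2.5) (footprint 5.5×28) is included at this height (area 154.00 mm²); the cone at (6, 0) contributes a regular 12-gon of circumradius 6.074 (interpolated between r1=7 and r2=5 at t=0.463) (area = (12/2)·6.074²·sin(360°/12) = 110.69 mm²); After the difference (first − rest): starting from the 5×11.5 cube (57.50 mm²), the 5.5×28 cube at (3, 2.5) partially overlaps it — only the 18.00 mm² overlap (of its 154.00 mm²) is removed, clipping the outline; the cone at (6, 0) partially overlaps it — only the 15.65 mm² overlap (of its 110.69 mm²) is removed, clipping the outline — area = 23.85 mm²; (whole slice rotated 85° about Z — lengths, areas and connectivity unchanged). So its area = 23.85 mm². Layer 16 (z = 1.92): the cube (footprint 5×11.5) is included at this height (area 57.50 mm²); the cube at (3, 2.5) is present — its section is the full 5.5×28 rectangle (area 154.00 mm²); the cone at (6, 0): at t=0.326 of its height the radius interpolates to r₁+(r₂−r₁)t = 6.349, giving a regular 12-gon of that circumradius (area = (12/2)·6.349²·sin(360°/12) = 120.91 mm²); Subtracting the remaining from the first: starting from the 5×11.5 cube (57.50 mm²), the 5.5×28 cube at (3, 2.5) partially overlaps it — only the 18.00 mm² overlap (of its 154.00 mm²) is removed, clipping the outline; the cone at (6, 0) partially overlaps it — only the 17.16 mm² overlap (of its 120.91 mm²) is removed, clipping the outline — area = 22.34 mm²; (whole slice rotated 85° about Z — lengths, areas and connectivity unchanged). So its area = 22.34 mm². Layer 28 is larger (23.85 vs 22.34 mm²).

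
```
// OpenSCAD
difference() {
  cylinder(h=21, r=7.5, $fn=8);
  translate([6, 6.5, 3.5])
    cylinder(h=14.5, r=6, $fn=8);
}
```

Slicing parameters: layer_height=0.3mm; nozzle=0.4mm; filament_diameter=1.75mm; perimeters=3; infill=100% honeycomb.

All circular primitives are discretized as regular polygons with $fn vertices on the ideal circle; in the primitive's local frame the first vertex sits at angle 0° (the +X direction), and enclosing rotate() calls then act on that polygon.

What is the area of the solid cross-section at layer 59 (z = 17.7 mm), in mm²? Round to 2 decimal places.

134.04 mm²

At z = 17.7 mm: the r=7.5 cylinder gives a regular 8-gon of circumradius 7.5 (constant along its height) (area = (8/2)·7.500²·sin(360°/8) = 159.10 mm²); the cylinder at (6, 6.5): section is a regular 8-gon, circumradius r=6 (area = (8/2)·6.000²·sin(360°/8) = 101.82 mm²); After the difference (first − rest): starting from the r=7.5 cylinder (159.10 mm²), the r=6 cylinder at (6, 6.5) partially overlaps it — only the 25.06 mm² overlap (of its 101.82 mm²) is removed, clipping the outline — area = 134.04 mm². Overall, the cross-section is a single solid region. Net area = 134.04 mm².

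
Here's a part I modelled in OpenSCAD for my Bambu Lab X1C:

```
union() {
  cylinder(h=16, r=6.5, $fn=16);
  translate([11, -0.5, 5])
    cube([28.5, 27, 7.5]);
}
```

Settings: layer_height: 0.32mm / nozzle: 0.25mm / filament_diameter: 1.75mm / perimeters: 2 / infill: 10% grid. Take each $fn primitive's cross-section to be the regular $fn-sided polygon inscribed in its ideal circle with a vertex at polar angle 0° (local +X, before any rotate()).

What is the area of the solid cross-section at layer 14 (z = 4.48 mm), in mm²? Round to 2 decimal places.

129.35 mm²

At z = 4.48 mm: the r=6.5 cylinder gives a regular 16-gon of circumradius 6.5 (constant along its height) (area = (16/2)·6.500²·sin(360°/16) = 129.35 mm²); the cube at (11, -0.5) does not reach this height (z outside [5, 12.5]); Merging all regions: only the r=6.5 cylinder is present, so the union is just that shape — area = 129.35 mm². Overall, the cross-section is a single solid region. Net area = 129.35 mm².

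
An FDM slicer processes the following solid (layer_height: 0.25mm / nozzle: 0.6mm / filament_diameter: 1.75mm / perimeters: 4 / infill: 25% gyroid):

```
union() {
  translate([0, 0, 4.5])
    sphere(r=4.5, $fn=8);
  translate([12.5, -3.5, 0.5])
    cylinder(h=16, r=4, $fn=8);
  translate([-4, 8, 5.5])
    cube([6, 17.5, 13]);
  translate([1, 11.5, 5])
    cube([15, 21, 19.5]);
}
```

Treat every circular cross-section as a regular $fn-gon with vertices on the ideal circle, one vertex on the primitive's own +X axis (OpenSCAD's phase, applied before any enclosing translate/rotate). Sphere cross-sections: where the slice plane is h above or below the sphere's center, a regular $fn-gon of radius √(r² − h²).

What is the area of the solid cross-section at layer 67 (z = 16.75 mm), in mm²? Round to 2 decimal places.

406.00 mm²

At z = 16.75 mm: the sphere does not reach this height (|z−center|=12.250 > r=4.5); the cylinder at (12.5, -3.5) is absent (z outside [0.5, 16.5]); the cube at (-4, 8) is present — its section is the full 6×17.5 rectangle (area 105.00 mm²); the 15×21 cube at (1, 11.5) contributes its full rectangle (area 315.00 mm²); Combining (union): the regions partially overlap — summed areas 420.00 mm² minus the doubly-counted overlap 14.00 mm² gives 406.00 mm² — area = 406.00 mm². Overall, the cross-section is a single solid region. Net area = 406.00 mm².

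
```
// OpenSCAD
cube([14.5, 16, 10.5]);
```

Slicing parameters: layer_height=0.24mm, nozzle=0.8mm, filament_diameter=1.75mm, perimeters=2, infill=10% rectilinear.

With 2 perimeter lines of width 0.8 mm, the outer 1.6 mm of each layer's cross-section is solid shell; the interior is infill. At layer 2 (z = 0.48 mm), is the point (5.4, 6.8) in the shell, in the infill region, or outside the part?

infill

At z = 0.48 mm: the 14.5×16 cube contributes its full rectangle. Overall, the cross-section is a single solid region. The nearest boundary edge runs (0.00, 16.00)→(0.00, 0.00); distance from the point to it = 5.40 mm. The point is inside the cross-section and 5.40 mm from the nearest boundary — more than the 1.6 mm shell width (2 × 0.8), so it's in the infill interior.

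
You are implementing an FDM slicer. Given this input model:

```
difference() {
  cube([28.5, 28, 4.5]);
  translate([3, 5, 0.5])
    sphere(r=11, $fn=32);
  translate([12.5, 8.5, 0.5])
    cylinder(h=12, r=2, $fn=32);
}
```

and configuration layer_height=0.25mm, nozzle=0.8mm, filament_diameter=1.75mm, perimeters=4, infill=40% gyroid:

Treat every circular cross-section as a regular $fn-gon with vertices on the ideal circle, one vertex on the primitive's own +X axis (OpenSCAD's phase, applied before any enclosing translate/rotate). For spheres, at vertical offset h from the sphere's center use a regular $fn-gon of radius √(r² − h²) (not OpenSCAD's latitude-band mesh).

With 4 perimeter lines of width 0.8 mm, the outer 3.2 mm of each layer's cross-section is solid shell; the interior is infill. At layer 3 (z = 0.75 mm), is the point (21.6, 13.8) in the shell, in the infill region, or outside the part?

At z = 0.75 mm: the 28.5×28 cube contributes its full rectangle; the sphere at (3, 5): section is a regular 32-gon, circumradius = √(r²−h²) = √(11²−0.25²) = 10.997; the cylinder at (12.5, 8.5): section is a regular 32-gon, circumradius r=2; Taking the first minus the rest: starting from the 28.5×28 cube, the r=11 sphere at (3, 5) partially overlaps it — only the 194.70 mm² overlap (of its 377.50 mm²) is removed, clipping the outline; the r=2 cylinder at (12.5, 8.5) partially overlaps it — only the 3.20 mm² overlap (of its 12.49 mm²) is removed, clipping the outline — 1 connected region. Overall, the cross-section is a single solid region. The nearest boundary edge runs (28.50, 28.00)→(28.50, 0.00); distance from the point to it = 6.90 mm. The point is inside the cross-section and 6.90 mm from the nearest boundary — more than the 3.2 mm shell width (4 × 0.8), so it's in the infill interior.

infill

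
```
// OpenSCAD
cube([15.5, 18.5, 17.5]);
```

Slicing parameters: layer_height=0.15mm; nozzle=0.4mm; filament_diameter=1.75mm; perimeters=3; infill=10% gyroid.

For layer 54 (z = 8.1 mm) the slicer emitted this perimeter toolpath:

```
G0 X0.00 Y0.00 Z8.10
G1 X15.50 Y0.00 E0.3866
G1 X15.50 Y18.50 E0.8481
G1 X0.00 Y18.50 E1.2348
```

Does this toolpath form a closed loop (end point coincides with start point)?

Start point (G0): (0.00, 0.00). End point (last G1): the path does not return to the start — open.

no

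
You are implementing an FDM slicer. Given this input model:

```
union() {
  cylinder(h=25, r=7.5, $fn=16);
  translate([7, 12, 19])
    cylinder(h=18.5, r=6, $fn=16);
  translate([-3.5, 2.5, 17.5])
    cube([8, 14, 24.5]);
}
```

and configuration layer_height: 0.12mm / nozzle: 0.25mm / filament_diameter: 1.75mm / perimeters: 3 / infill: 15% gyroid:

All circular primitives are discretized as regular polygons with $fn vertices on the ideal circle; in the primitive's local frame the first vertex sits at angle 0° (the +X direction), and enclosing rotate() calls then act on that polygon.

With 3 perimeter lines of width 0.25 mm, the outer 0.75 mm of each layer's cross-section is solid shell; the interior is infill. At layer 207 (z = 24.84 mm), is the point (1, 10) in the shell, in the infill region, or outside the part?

At z = 24.84 mm: the r=7.5 cylinder gives a regular 16-gon of circumradius 7.5 (constant along its height); the r=6 cylinder at (7, 12) contributes a regular 16-gon of circumradius 6; the cube at (-3.5, 2.5) is present — its section is the full 8×14 rectangle; Taking the union: the regions partially overlap (shared area 61.80 mm²), so overlapping operands fuse into one piece — 1 connected region. Overall, the cross-section is a single solid region. The nearest boundary edge runs (-3.50, 6.51)→(-3.50, 16.50); distance from the point to it = 4.50 mm. The point is inside the cross-section and 4.50 mm from the nearest boundary — more than the 0.75 mm shell width (3 × 0.25), so it's in the infill interior.

infill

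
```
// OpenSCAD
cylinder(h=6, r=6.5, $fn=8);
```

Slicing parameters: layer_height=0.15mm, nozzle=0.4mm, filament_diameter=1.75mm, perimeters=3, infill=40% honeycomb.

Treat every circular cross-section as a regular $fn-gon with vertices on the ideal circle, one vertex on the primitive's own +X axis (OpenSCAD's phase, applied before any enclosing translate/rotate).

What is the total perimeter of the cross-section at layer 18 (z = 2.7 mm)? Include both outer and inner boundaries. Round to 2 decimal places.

At z = 2.7 mm: the r=6.5 cylinder contributes a regular 8-gon of circumradius 6.5 (perimeter = 2·8·6.500·sin(180°/8) = 39.80 mm). Overall, the cross-section is a single solid region. Total boundary length (outer) = 39.80 mm.

39.80 mm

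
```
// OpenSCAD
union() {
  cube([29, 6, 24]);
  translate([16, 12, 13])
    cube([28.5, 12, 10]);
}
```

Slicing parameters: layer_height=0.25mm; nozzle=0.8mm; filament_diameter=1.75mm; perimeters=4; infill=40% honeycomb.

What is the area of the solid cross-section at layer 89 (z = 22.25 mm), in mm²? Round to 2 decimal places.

At z = 22.25 mm: the cube (footprint 29×6) is included at this height (area 174.00 mm²); the cube at (16, 12) is present — its section is the full 28.5×12 rectangle (area 342.00 mm²); Merging all regions: the 2 present regions are separate (no shared area or edge), so areas and boundary lengths simply add and each stays a separate island — area = 516.00 mm². Overall, the cross-section has 2 separate islands. Net area = 516.00 mm².

516.00 mm²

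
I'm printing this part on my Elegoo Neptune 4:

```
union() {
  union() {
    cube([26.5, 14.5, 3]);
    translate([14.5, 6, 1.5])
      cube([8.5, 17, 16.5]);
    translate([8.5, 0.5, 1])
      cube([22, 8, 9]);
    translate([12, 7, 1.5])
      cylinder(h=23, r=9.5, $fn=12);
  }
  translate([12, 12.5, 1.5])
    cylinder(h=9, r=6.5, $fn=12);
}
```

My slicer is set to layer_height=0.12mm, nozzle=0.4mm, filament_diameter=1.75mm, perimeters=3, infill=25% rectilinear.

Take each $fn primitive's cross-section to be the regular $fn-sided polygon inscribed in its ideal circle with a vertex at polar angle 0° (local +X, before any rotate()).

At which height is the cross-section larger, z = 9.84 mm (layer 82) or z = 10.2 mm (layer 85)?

Layer 82 (z = 9.84): the cube is absent (z outside [0, 3]); the cube at (14.5, 6) is present — its section is the full 8.5×17 rectangle (area 144.50 mm²); the cube at (8.5, 0.5) is present — its section is the full 22×8 rectangle (area 176.00 mm²); the cylinder at (12, 7): section is a regular 12-gon, circumradius r=9.5 (area = (12/2)·9.500²·sin(360°/12) = 270.75 mm²); Merging all regions: the regions partially overlap — summed areas 591.25 mm² minus the doubly-counted overlap 152.74 mm² gives 438.51 mm² — area = 438.51 mm²; the r=6.5 cylinder at (12, 12.5) gives a regular 12-gon of circumradius 6.5 (constant along its height) (area = (12/2)·6.500²·sin(360°/12) = 126.75 mm²); Merging all regions: the regions partially overlap — summed areas 565.26 mm² minus the doubly-counted overlap 107.86 mm² gives 457.40 mm² — area = 457.40 mm². So its area = 457.40 mm². Layer 85 (z = 10.2): the cube does not reach this height (z outside [0, 3]); the 8.5×17 cube at (14.5, 6) contributes its full rectangle (area 144.50 mm²); the cube at (8.5, 0.5) is not intersected at this z (z outside [1, 10]); the r=9.5 cylinder at (12, 7) gives a regular 12-gon of circumradius 9.5 (constant along its height) (area = (12/2)·9.500²·sin(360°/12) = 270.75 mm²); Merging all regions: the regions partially overlap — summed areas 415.25 mm² minus the doubly-counted overlap 51.64 mm² gives 363.61 mm² — area = 363.61 mm²; the cylinder at (12, 12.5): section is a regular 12-gon, circumradius r=6.5 (area = (12/2)·6.500²·sin(360°/12) = 126.75 mm²); Taking the union: the regions partially overlap — summed areas 490.36 mm² minus the doubly-counted overlap 107.86 mm² gives 382.50 mm² — area = 382.50 mm². So its area = 382.50 mm². Layer 82 is larger (457.40 vs 382.50 mm²).

layer 82 (z = 9.84 mm)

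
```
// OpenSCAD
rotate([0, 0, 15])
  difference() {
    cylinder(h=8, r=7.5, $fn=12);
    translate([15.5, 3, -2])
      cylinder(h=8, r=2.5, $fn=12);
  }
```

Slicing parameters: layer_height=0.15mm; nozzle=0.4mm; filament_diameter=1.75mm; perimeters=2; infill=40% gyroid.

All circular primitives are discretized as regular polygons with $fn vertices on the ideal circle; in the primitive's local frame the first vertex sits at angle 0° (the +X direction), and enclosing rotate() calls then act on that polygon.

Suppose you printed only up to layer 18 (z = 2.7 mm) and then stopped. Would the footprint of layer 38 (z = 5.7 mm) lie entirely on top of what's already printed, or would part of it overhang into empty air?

Compare the two slices. At z = 2.7: the r=7.5 cylinder contributes a regular 12-gon of circumradius 7.5 (area = (12/2)·7.500²·sin(360°/12) = 168.75 mm²); the cylinder at (15.5, 3): section is a regular 12-gon, circumradius r=2.5 (area = (12/2)·2.500²·sin(360°/12) = 18.75 mm²); After the difference (first − rest): starting from the r=7.5 cylinder (168.75 mm²), the r=2.5 cylinder at (15.5, 3) misses the remaining region (no effect) — area = 168.75 mm²; (rotated 15° about Z; rotation is an isometry so areas/perimeters/island counts are preserved). At z = 5.7: the r=7.5 cylinder gives a regular 12-gon of circumradius 7.5 (constant along its height) (area = (12/2)·7.500²·sin(360°/12) = 168.75 mm²); the cylinder at (15.5, 3): section is a regular 12-gon, circumradius r=2.5 (area = (12/2)·2.500²·sin(360°/12) = 18.75 mm²); Subtracting the remaining from the first: starting from the r=7.5 cylinder (168.75 mm²), the r=2.5 cylinder at (15.5, 3) misses the remaining region (no effect) — area = 168.75 mm²; (rotated 15° about Z; rotation is an isometry so areas/perimeters/island counts are preserved). Checking containment: the cross-section at z = 5.7 is a subset of the cross-section at z = 2.7.

entirely on top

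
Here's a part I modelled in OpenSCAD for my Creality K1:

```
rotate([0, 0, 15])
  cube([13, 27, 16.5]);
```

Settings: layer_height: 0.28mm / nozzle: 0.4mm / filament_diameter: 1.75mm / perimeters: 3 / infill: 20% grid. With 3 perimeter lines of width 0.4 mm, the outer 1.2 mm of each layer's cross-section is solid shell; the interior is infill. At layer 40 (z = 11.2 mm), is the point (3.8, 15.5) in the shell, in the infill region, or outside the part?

At z = 11.2 mm: the cube (footprint 13×27) is included at this height; (whole slice rotated 15° about Z — lengths, areas and connectivity unchanged). Overall, the cross-section is a single solid region. Undo the 15° rotation: the query point maps to (7.682, 13.988) in the un-rotated model frame. The nearest boundary edge runs (13.00, 0.00)→(13.00, 27.00); distance from the point to it = 5.32 mm. The point is inside the cross-section and 5.32 mm from the nearest boundary — more than the 1.2 mm shell width (3 × 0.4), so it's in the infill interior.

infill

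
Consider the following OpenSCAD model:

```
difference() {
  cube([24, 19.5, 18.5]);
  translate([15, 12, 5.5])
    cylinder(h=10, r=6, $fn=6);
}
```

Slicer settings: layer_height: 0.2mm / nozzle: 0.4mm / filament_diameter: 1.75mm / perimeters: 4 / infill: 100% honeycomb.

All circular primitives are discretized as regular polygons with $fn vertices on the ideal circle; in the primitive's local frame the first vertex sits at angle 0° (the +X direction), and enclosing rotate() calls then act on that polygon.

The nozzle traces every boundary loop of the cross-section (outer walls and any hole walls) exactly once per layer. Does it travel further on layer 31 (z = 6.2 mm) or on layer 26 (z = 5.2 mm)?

Layer 31 (z = 6.2): the 24×19.5 cube contributes its full rectangle (perimeter 87.00 mm); the r=6 cylinder at (15, 12) gives a regular 6-gon of circumradius 6 (constant along its height) (perimeter = 2·6·6.000·sin(180°/6) = 36.00 mm); Taking the first minus the rest: starting from the 24×19.5 cube, the r=6 cylinder at (15, 12) lies wholly inside it (removes its full 93.53 mm² and its 36.00 mm outline becomes a hole wall) — boundary (outer + 1 inner loop) = 123.00 mm. So its perimeter = 123.00 mm. Layer 26 (z = 5.2): the 24×19.5 cube contributes its full rectangle (perimeter 87.00 mm); the cylinder at (15, 12) is not intersected at this z (z outside [5.5, 15.5]); Taking the first minus the rest: none of the subtracted shapes is present at this height, so the 24×19.5 cube is unchanged — boundary = 87.00 mm. So its perimeter = 87.00 mm. Layer 31 is larger (123.00 vs 87.00 mm).

layer 31 (z = 6.2 mm)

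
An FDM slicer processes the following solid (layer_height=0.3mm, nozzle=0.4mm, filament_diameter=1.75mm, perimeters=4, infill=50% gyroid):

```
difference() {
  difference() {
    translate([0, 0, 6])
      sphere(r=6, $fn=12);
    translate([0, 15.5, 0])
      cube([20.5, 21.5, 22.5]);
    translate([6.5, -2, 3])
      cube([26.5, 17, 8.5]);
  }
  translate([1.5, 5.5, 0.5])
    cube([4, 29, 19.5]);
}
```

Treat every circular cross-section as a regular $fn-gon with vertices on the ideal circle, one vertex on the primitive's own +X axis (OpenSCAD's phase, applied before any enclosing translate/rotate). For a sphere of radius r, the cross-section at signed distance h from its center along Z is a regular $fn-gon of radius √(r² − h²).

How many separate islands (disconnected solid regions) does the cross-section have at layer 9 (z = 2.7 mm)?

1

At z = 2.7 mm: the sphere: section is a regular 12-gon, circumradius = √(r²−h²) = √(6²−3.3²) = 5.011; the 20.5×21.5 cube at (0, 15.5) contributes its full rectangle; the cube at (6.5, -2) is absent (z outside [3, 11.5]); After the difference (first − rest): starting from the r=6 sphere, the 20.5×21.5 cube at (0, 15.5) misses the remaining region (no effect) — 1 connected region; the 4×29 cube at (1.5, 5.5) contributes its full rectangle; Taking the first minus the rest: starting from that combined region, the 4×29 cube at (1.5, 5.5) misses the remaining region (no effect) — 1 connected region. Overall, the cross-section is a single solid region. Island count = 1.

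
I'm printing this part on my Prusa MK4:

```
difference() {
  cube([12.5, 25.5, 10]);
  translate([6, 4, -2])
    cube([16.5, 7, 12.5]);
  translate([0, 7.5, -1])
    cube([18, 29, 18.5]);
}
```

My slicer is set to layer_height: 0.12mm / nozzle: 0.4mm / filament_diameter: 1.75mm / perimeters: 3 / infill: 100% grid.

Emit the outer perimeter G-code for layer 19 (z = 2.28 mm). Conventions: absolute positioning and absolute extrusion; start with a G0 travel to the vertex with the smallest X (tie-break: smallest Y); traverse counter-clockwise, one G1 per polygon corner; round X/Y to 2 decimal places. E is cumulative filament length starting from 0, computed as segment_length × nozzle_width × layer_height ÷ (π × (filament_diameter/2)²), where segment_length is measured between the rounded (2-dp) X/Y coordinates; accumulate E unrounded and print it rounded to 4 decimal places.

G0 X0.00 Y0.00 Z2.28
G1 X12.50 Y0.00 E0.2495
G1 X12.50 Y4.00 E0.3293
G1 X6.00 Y4.00 E0.4590
G1 X6.00 Y7.50 E0.5288
G1 X0.00 Y7.50 E0.6486
G1 X0.00 Y0.00 E0.7982

At z = 2.28 mm: the 12.5×25.5 cube contributes its full rectangle; the cube at (6, 4) (footprint 16.5×7) is included at this height; the 18×29 cube at (0, 7.5) contributes its full rectangle; After the difference (first − rest): starting from the 12.5×25.5 cube, the 16.5×7 cube at (6, 4) partially overlaps it — only the 45.50 mm² overlap (of its 115.50 mm²) is removed, clipping the outline; the 18×29 cube at (0, 7.5) partially overlaps it — only the 202.25 mm² overlap (of its 522.00 mm²) is removed, clipping the outline — 1 connected region. The outline is a single polygon with 6 vertices. Extrusion per mm of travel: 0.4 × 0.12 / (π × 0.875²) = 0.019956. Accumulating E over each segment gives final E = 0.7982.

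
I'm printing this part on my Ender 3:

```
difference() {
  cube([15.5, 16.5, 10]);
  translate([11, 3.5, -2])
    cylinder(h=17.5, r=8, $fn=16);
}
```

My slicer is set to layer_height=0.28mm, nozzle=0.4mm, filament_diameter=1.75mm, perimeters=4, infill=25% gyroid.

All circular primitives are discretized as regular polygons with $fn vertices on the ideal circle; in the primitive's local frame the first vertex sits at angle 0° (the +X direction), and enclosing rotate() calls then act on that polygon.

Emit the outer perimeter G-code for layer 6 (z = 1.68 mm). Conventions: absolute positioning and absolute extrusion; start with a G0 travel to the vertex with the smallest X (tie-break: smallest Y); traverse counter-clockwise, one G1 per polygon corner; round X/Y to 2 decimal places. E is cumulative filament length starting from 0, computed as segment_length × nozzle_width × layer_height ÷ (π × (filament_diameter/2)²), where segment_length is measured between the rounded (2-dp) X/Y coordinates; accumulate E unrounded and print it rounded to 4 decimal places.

At z = 1.68 mm: the 15.5×16.5 cube contributes its full rectangle; the r=8 cylinder at (11, 3.5) gives a regular 16-gon of circumradius 8 (constant along its height); Taking the first minus the rest: starting from the 15.5×16.5 cube, the r=8 cylinder at (11, 3.5) partially overlaps it — only the 124.97 mm² overlap (of its 195.93 mm²) is removed, clipping the outline — 1 connected region. The outline is a single polygon with 12 vertices. Extrusion per mm of travel: 0.4 × 0.28 / (π × 0.875²) = 0.046564. Accumulating E over each segment gives final E = 2.9547.

G0 X0.00 Y0.00 Z1.68
G1 X3.90 Y0.00 E0.1816
G1 X3.61 Y0.44 E0.2061
G1 X3.00 Y3.50 E0.3514
G1 X3.61 Y6.56 E0.4967
G1 X5.34 Y9.16 E0.6421
G1 X7.94 Y10.89 E0.7876
G1 X11.00 Y11.50 E0.9328
G1 X14.06 Y10.89 E1.0781
G1 X15.50 Y9.93 E1.1587
G1 X15.50 Y16.50 E1.4646
G1 X0.00 Y16.50 E2.1864
G1 X0.00 Y0.00 E2.9547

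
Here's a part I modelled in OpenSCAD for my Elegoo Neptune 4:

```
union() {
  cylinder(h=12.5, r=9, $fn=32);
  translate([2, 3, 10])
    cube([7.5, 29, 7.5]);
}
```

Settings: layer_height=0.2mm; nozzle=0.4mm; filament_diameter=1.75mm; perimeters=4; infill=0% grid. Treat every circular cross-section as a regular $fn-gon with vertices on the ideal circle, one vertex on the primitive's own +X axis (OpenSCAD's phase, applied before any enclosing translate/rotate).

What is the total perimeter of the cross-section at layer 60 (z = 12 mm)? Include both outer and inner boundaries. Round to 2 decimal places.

At z = 12 mm: the cylinder: section is a regular 32-gon, circumradius r=9 (perimeter = 2·32·9.000·sin(180°/32) = 56.46 mm); the cube at (2, 3) (footprint 7.5×29) is included at this height (perimeter 73.00 mm); Merging all regions: the regions partially overlap (shared area 25.01 mm²), so the edge portions inside another operand are dropped and the merged outline is re-measured after clipping — boundary = 108.22 mm. Overall, the cross-section is a single solid region. Total boundary length (outer) = 108.22 mm.

108.22 mm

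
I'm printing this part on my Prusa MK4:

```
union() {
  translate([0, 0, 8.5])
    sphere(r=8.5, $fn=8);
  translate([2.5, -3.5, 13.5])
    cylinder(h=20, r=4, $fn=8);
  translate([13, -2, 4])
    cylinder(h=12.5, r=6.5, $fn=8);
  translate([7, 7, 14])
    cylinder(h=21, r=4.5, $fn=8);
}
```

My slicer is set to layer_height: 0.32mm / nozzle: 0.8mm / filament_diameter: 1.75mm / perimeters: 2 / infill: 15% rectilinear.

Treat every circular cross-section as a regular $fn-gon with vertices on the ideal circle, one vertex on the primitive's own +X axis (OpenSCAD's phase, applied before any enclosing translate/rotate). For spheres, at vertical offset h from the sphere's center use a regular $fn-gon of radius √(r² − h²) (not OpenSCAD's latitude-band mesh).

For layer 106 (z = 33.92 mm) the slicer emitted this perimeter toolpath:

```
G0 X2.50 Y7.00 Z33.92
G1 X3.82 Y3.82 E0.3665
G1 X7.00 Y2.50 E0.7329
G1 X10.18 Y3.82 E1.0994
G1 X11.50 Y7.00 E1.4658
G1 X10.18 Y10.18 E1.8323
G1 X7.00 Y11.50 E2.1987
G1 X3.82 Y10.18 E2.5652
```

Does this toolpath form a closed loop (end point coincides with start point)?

no

Start point (G0): (2.50, 7.00). End point (last G1): the path does not return to the start — open.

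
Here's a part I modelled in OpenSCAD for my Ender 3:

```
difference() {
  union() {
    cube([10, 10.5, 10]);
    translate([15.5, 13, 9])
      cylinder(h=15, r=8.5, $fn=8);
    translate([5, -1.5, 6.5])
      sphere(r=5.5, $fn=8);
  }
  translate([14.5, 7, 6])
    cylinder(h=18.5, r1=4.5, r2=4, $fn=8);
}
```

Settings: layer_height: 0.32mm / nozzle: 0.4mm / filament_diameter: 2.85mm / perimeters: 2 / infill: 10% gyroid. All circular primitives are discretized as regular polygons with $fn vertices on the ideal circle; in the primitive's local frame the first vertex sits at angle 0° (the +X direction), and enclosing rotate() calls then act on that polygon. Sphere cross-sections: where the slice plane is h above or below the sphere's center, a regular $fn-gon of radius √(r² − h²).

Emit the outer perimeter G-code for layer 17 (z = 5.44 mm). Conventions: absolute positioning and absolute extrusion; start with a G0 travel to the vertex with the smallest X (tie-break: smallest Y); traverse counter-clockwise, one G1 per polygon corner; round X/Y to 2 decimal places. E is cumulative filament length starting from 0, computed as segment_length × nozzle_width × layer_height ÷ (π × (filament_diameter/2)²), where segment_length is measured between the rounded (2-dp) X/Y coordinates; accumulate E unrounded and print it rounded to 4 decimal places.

At z = 5.44 mm: the 10×10.5 cube contributes its full rectangle; the cylinder at (15.5, 13) is not intersected at this z (z outside [9, 24]); the sphere at (5, -1.5): section is a regular 8-gon, circumradius = √(r²−h²) = √(5.5²−1.06²) = 5.397; Merging all regions: the regions partially overlap (shared area 25.93 mm²), so overlapping operands fuse into one piece — 1 connected region; the cone at (14.5, 7) is absent (z outside [6, 24.5]); Taking the first minus the rest: none of the subtracted shapes is present at this height, so that combined region is unchanged — 1 connected region. The outline is a single polygon with 11 vertices. Extrusion per mm of travel: 0.4 × 0.32 / (π × 1.425²) = 0.020065. Accumulating E over each segment gives final E = 1.0277.

G0 X-0.40 Y-1.50 Z5.44
G1 X1.18 Y-5.32 E0.0829
G1 X5.00 Y-6.90 E0.1659
G1 X8.82 Y-5.32 E0.2488
G1 X10.40 Y-1.50 E0.3318
G1 X9.78 Y0.00 E0.3643
G1 X10.00 Y0.00 E0.3688
G1 X10.00 Y10.50 E0.5794
G1 X0.00 Y10.50 E0.7801
G1 X0.00 Y0.00 E0.9908
G1 X0.22 Y0.00 E0.9952
G1 X-0.40 Y-1.50 E1.0277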